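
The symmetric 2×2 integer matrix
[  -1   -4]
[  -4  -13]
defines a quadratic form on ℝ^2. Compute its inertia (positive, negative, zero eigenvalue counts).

Answer: (1, 1, 0)

Derivation:
step 0: pivot -1 → sign −
step 1: pivot 3 → sign +
signature = (1, 1, 0)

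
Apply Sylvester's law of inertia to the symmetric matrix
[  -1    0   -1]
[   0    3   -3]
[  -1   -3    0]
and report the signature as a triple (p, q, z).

Answer: (1, 2, 0)

Derivation:
step 0: pivot -1 → sign −
step 1: pivot 3 → sign +
step 2: pivot -2 → sign −
signature = (1, 2, 0)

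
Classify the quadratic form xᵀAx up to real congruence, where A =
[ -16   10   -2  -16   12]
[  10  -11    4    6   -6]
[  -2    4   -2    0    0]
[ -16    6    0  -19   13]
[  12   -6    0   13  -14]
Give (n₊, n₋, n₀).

Answer: (1, 4, 0)

Derivation:
step 0: pivot -16 → sign −
step 1: pivot -19/4 → sign −
step 2: pivot -3/19 → sign −
step 3: pivot 1 → sign +
step 4: pivot -3 → sign −
signature = (1, 4, 0)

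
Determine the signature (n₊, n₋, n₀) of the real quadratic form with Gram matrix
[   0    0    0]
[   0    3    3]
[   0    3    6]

step 0: pivot 3 → sign +
step 1: pivot 3 → sign +
step 2: row/col 2 already zero → sign 0
signature = (2, 0, 1)

Answer: (2, 0, 1)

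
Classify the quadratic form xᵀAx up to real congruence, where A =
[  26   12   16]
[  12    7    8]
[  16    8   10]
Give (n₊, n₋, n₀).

step 0: pivot 26 → sign +
step 1: pivot 19/13 → sign +
step 2: pivot -2/19 → sign −
signature = (2, 1, 0)

Answer: (2, 1, 0)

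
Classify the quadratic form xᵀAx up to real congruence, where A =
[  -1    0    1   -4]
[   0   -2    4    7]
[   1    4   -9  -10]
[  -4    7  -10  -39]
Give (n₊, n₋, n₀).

Answer: (1, 2, 1)

Derivation:
step 0: pivot -1 → sign −
step 1: pivot -2 → sign −
step 2: pivot 3/2 → sign +
step 3: row/col 3 already zero → sign 0
signature = (1, 2, 1)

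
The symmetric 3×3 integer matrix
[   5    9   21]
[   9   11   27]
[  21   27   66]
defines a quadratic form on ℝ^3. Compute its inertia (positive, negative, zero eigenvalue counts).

step 0: pivot 5 → sign +
step 1: pivot -26/5 → sign −
step 2: pivot 3/13 → sign +
signature = (2, 1, 0)

Answer: (2, 1, 0)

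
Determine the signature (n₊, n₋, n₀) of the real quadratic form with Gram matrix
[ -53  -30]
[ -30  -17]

Answer: (0, 2, 0)

Derivation:
step 0: pivot -53 → sign −
step 1: pivot -1/53 → sign −
signature = (0, 2, 0)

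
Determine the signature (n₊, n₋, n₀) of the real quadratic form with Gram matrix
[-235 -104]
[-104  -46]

Answer: (1, 1, 0)

Derivation:
step 0: pivot -235 → sign −
step 1: pivot 6/235 → sign +
signature = (1, 1, 0)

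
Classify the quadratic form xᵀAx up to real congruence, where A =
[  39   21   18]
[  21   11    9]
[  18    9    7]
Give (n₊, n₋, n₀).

step 0: pivot 39 → sign +
step 1: pivot -4/13 → sign −
step 2: pivot 1/4 → sign +
signature = (2, 1, 0)

Answer: (2, 1, 0)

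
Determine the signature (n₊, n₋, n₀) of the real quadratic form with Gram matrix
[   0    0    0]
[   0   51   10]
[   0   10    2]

step 0: pivot 51 → sign +
step 1: pivot 2/51 → sign +
step 2: row/col 2 already zero → sign 0
signature = (2, 0, 1)

Answer: (2, 0, 1)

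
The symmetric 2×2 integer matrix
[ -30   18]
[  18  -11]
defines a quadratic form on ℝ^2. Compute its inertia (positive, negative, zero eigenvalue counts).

Answer: (0, 2, 0)

Derivation:
step 0: pivot -30 → sign −
step 1: pivot -1/5 → sign −
signature = (0, 2, 0)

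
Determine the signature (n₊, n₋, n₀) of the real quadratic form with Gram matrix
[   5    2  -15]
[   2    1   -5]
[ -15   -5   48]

step 0: pivot 5 → sign +
step 1: pivot 1/5 → sign +
step 2: pivot -2 → sign −
signature = (2, 1, 0)

Answer: (2, 1, 0)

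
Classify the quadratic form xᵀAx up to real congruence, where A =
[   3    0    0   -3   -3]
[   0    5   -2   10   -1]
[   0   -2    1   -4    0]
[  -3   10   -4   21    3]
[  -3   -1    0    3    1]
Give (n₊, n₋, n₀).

step 0: pivot 3 → sign +
step 1: pivot 5 → sign +
step 2: pivot 1/5 → sign +
step 3: pivot -2 → sign −
step 4: pivot -1 → sign −
signature = (3, 2, 0)

Answer: (3, 2, 0)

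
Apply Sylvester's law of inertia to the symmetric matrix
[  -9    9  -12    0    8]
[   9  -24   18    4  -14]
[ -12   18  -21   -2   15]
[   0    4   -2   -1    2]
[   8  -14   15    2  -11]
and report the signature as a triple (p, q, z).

step 0: pivot -9 → sign −
step 1: pivot -15 → sign −
step 2: pivot -13/5 → sign −
step 3: pivot 5/39 → sign +
step 4: pivot -2/15 → sign −
signature = (1, 4, 0)

Answer: (1, 4, 0)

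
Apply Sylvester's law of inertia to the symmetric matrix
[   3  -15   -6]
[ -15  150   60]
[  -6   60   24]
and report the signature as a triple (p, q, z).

step 0: pivot 3 → sign +
step 1: pivot 75 → sign +
step 2: row/col 2 already zero → sign 0
signature = (2, 0, 1)

Answer: (2, 0, 1)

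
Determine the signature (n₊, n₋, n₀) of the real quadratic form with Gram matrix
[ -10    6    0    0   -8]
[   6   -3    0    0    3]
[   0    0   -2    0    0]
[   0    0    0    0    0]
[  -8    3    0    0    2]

Answer: (2, 2, 1)

Derivation:
step 0: pivot -10 → sign −
step 1: pivot 3/5 → sign +
step 2: pivot -2 → sign −
step 3: pivot 3 → sign +
step 4: row/col 4 already zero → sign 0
signature = (2, 2, 1)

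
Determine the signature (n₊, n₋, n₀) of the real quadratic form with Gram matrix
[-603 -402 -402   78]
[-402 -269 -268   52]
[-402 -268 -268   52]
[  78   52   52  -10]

step 0: pivot -603 → sign −
step 1: pivot -1 → sign −
step 2: pivot 6/67 → sign +
step 3: row/col 3 already zero → sign 0
signature = (1, 2, 1)

Answer: (1, 2, 1)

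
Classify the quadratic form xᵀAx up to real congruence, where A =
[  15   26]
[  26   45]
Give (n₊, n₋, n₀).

step 0: pivot 15 → sign +
step 1: pivot -1/15 → sign −
signature = (1, 1, 0)

Answer: (1, 1, 0)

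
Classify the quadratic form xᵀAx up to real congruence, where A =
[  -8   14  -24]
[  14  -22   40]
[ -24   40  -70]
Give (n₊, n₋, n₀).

step 0: pivot -8 → sign −
step 1: pivot 5/2 → sign +
step 2: pivot 2/5 → sign +
signature = (2, 1, 0)

Answer: (2, 1, 0)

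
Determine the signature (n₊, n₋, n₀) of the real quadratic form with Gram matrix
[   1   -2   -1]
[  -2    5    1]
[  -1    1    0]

step 0: pivot 1 → sign +
step 1: pivot 1 → sign +
step 2: pivot -2 → sign −
signature = (2, 1, 0)

Answer: (2, 1, 0)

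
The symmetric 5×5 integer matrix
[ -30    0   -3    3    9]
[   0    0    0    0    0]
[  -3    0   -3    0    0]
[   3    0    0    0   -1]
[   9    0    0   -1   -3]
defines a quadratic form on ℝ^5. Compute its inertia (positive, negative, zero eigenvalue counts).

step 0: pivot -30 → sign −
step 1: pivot -27/10 → sign −
step 2: pivot 1/3 → sign +
step 3: row/col 3 already zero → sign 0
step 4: row/col 4 already zero → sign 0
signature = (1, 2, 2)

Answer: (1, 2, 2)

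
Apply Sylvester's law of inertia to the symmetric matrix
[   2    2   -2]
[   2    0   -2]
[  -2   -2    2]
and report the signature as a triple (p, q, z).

Answer: (1, 1, 1)

Derivation:
step 0: pivot 2 → sign +
step 1: pivot -2 → sign −
step 2: row/col 2 already zero → sign 0
signature = (1, 1, 1)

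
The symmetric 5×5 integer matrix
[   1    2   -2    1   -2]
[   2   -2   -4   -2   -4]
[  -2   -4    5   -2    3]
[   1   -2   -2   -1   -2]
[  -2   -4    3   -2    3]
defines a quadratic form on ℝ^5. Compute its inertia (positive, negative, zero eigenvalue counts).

Answer: (3, 2, 0)

Derivation:
step 0: pivot 1 → sign +
step 1: pivot -6 → sign −
step 2: pivot 1 → sign +
step 3: pivot 2/3 → sign +
step 4: pivot -2 → sign −
signature = (3, 2, 0)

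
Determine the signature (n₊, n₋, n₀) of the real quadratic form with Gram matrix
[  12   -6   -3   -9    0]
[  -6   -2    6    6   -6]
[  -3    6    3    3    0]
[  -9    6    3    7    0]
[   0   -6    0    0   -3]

step 0: pivot 12 → sign +
step 1: pivot -5 → sign −
step 2: pivot 63/10 → sign +
step 3: pivot -3/7 → sign −
step 4: row/col 4 already zero → sign 0
signature = (2, 2, 1)

Answer: (2, 2, 1)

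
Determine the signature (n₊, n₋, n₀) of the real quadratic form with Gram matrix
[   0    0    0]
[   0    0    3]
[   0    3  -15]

step 0: pivot -15 → sign −
step 1: pivot 3/5 → sign +
step 2: row/col 2 already zero → sign 0
signature = (1, 1, 1)

Answer: (1, 1, 1)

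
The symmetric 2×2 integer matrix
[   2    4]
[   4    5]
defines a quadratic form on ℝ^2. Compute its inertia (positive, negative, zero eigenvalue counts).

step 0: pivot 2 → sign +
step 1: pivot -3 → sign −
signature = (1, 1, 0)

Answer: (1, 1, 0)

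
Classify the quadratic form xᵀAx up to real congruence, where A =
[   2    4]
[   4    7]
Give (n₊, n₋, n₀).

step 0: pivot 2 → sign +
step 1: pivot -1 → sign −
signature = (1, 1, 0)

Answer: (1, 1, 0)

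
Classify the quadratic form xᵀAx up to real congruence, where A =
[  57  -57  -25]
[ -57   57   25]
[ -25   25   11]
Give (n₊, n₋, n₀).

step 0: pivot 57 → sign +
step 1: pivot 2/57 → sign +
step 2: row/col 2 already zero → sign 0
signature = (2, 0, 1)

Answer: (2, 0, 1)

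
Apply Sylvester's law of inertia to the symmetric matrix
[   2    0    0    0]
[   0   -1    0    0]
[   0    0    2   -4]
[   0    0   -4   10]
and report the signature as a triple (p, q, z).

step 0: pivot 2 → sign +
step 1: pivot -1 → sign −
step 2: pivot 2 → sign +
step 3: pivot 2 → sign +
signature = (3, 1, 0)

Answer: (3, 1, 0)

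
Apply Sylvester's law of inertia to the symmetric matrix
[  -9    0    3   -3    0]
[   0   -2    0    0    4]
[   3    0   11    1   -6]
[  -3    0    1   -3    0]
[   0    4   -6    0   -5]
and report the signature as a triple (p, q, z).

Answer: (1, 3, 1)

Derivation:
step 0: pivot -9 → sign −
step 1: pivot -2 → sign −
step 2: pivot 12 → sign +
step 3: pivot -2 → sign −
step 4: row/col 4 already zero → sign 0
signature = (1, 3, 1)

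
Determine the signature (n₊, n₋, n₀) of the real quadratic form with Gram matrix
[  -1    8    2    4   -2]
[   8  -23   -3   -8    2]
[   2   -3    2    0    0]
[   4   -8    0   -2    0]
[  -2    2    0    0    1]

Answer: (3, 2, 0)

Derivation:
step 0: pivot -1 → sign −
step 1: pivot 41 → sign +
step 2: pivot 77/41 → sign +
step 3: pivot -10/77 → sign −
step 4: pivot 1/5 → sign +
signature = (3, 2, 0)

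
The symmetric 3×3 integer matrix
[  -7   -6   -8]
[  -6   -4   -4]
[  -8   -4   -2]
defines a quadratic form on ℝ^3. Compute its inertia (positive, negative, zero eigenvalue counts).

Answer: (1, 1, 1)

Derivation:
step 0: pivot -7 → sign −
step 1: pivot 8/7 → sign +
step 2: row/col 2 already zero → sign 0
signature = (1, 1, 1)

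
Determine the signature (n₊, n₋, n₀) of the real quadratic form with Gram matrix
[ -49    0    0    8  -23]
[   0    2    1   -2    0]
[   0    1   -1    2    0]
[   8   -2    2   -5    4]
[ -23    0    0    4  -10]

Answer: (3, 2, 0)

Derivation:
step 0: pivot -49 → sign −
step 1: pivot 2 → sign +
step 2: pivot -3/2 → sign −
step 3: pivot 15/49 → sign +
step 4: pivot 3/5 → sign +
signature = (3, 2, 0)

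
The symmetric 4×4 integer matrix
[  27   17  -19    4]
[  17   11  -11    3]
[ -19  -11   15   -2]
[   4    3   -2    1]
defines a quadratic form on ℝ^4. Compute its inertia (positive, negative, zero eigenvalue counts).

step 0: pivot 27 → sign +
step 1: pivot 8/27 → sign +
step 2: pivot -3/2 → sign −
step 3: row/col 3 already zero → sign 0
signature = (2, 1, 1)

Answer: (2, 1, 1)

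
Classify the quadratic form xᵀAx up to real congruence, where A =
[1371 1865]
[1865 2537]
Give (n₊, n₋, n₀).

Answer: (2, 0, 0)

Derivation:
step 0: pivot 1371 → sign +
step 1: pivot 2/1371 → sign +
signature = (2, 0, 0)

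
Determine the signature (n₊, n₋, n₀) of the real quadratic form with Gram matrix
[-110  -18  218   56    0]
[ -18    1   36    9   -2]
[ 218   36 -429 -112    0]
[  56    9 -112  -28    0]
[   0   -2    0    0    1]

step 0: pivot -110 → sign −
step 1: pivot 217/55 → sign +
step 2: pivot 653/217 → sign +
step 3: pivot 109/653 → sign +
step 4: pivot -3/109 → sign −
signature = (3, 2, 0)

Answer: (3, 2, 0)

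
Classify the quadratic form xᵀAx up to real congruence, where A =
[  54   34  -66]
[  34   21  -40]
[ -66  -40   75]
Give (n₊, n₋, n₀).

step 0: pivot 54 → sign +
step 1: pivot -11/27 → sign −
step 2: pivot 3/11 → sign +
signature = (2, 1, 0)

Answer: (2, 1, 0)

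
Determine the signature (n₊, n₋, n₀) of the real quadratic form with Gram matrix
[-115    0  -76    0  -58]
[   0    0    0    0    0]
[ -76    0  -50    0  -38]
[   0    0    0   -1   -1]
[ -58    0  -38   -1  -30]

Answer: (1, 3, 1)

Derivation:
step 0: pivot -115 → sign −
step 1: pivot 26/115 → sign +
step 2: pivot -1 → sign −
step 3: pivot -3/13 → sign −
step 4: row/col 4 already zero → sign 0
signature = (1, 3, 1)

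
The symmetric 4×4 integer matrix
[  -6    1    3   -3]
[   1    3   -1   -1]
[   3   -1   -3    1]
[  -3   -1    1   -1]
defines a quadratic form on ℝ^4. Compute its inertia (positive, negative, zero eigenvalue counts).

step 0: pivot -6 → sign −
step 1: pivot 19/6 → sign +
step 2: pivot -30/19 → sign −
step 3: pivot 2/15 → sign +
signature = (2, 2, 0)

Answer: (2, 2, 0)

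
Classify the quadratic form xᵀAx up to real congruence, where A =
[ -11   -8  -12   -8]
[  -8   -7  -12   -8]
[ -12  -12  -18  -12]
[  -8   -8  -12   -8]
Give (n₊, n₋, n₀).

Answer: (1, 2, 1)

Derivation:
step 0: pivot -11 → sign −
step 1: pivot -13/11 → sign −
step 2: pivot 54/13 → sign +
step 3: row/col 3 already zero → sign 0
signature = (1, 2, 1)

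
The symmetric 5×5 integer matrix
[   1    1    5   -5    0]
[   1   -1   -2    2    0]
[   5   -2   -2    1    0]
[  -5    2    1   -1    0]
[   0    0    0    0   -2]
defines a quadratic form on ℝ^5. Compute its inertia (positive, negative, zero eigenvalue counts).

step 0: pivot 1 → sign +
step 1: pivot -2 → sign −
step 2: pivot -5/2 → sign −
step 3: pivot -3/5 → sign −
step 4: pivot -2 → sign −
signature = (1, 4, 0)

Answer: (1, 4, 0)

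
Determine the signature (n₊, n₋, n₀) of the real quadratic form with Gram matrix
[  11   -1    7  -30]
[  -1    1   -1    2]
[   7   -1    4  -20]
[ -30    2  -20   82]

Answer: (3, 1, 0)

Derivation:
step 0: pivot 11 → sign +
step 1: pivot 10/11 → sign +
step 2: pivot -3/5 → sign −
step 3: pivot 2 → sign +
signature = (3, 1, 0)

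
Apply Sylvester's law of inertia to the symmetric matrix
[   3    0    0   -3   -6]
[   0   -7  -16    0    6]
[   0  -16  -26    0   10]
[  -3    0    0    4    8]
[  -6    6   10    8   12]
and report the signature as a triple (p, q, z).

step 0: pivot 3 → sign +
step 1: pivot -7 → sign −
step 2: pivot 74/7 → sign +
step 3: pivot 1 → sign +
step 4: pivot -6/37 → sign −
signature = (3, 2, 0)

Answer: (3, 2, 0)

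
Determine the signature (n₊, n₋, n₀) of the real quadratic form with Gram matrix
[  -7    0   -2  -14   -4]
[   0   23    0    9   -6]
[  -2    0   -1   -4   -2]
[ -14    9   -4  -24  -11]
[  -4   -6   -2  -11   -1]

step 0: pivot -7 → sign −
step 1: pivot 23 → sign +
step 2: pivot -3/7 → sign −
step 3: pivot 11/23 → sign +
step 4: pivot 6/11 → sign +
signature = (3, 2, 0)

Answer: (3, 2, 0)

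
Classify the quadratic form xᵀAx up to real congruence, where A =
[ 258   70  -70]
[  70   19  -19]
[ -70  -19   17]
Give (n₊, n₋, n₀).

step 0: pivot 258 → sign +
step 1: pivot 1/129 → sign +
step 2: pivot -2 → sign −
signature = (2, 1, 0)

Answer: (2, 1, 0)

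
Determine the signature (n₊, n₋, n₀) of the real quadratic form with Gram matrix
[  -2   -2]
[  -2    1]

step 0: pivot -2 → sign −
step 1: pivot 3 → sign +
signature = (1, 1, 0)

Answer: (1, 1, 0)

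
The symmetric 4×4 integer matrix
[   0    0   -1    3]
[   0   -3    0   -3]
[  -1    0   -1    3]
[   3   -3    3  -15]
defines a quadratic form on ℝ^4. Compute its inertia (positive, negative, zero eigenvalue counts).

Answer: (1, 3, 0)

Derivation:
step 0: pivot -3 → sign −
step 1: pivot -1 → sign −
step 2: pivot 1 → sign +
step 3: pivot -3 → sign −
signature = (1, 3, 0)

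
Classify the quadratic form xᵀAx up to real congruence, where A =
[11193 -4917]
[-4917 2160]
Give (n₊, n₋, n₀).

step 0: pivot 11193 → sign +
step 1: pivot -3/3731 → sign −
signature = (1, 1, 0)

Answer: (1, 1, 0)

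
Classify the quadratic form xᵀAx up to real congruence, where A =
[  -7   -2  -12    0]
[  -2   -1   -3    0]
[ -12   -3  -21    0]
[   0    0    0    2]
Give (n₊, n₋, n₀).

step 0: pivot -7 → sign −
step 1: pivot -3/7 → sign −
step 2: pivot 2 → sign +
step 3: row/col 3 already zero → sign 0
signature = (1, 2, 1)

Answer: (1, 2, 1)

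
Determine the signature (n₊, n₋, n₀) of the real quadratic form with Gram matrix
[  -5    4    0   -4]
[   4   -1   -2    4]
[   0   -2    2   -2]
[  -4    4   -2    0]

step 0: pivot -5 → sign −
step 1: pivot 11/5 → sign +
step 2: pivot 2/11 → sign +
step 3: pivot -6 → sign −
signature = (2, 2, 0)

Answer: (2, 2, 0)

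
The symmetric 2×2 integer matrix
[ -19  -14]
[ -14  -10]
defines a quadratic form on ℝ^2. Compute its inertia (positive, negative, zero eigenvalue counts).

Answer: (1, 1, 0)

Derivation:
step 0: pivot -19 → sign −
step 1: pivot 6/19 → sign +
signature = (1, 1, 0)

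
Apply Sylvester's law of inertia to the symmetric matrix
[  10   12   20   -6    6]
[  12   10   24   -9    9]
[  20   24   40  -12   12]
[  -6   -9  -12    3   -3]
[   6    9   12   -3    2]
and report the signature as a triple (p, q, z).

step 0: pivot 10 → sign +
step 1: pivot -22/5 → sign −
step 2: pivot 3/22 → sign +
step 3: pivot -1 → sign −
step 4: row/col 4 already zero → sign 0
signature = (2, 2, 1)

Answer: (2, 2, 1)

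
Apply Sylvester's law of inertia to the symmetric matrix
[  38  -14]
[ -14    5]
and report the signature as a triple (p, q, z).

step 0: pivot 38 → sign +
step 1: pivot -3/19 → sign −
signature = (1, 1, 0)

Answer: (1, 1, 0)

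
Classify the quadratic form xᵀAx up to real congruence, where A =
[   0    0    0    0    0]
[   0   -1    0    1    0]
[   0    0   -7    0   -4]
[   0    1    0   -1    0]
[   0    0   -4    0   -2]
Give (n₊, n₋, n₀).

Answer: (1, 2, 2)

Derivation:
step 0: pivot -1 → sign −
step 1: pivot -7 → sign −
step 2: pivot 2/7 → sign +
step 3: row/col 3 already zero → sign 0
step 4: row/col 4 already zero → sign 0
signature = (1, 2, 2)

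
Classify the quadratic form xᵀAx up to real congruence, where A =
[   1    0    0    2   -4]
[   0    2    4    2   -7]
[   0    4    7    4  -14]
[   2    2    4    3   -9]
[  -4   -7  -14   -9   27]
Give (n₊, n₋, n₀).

step 0: pivot 1 → sign +
step 1: pivot 2 → sign +
step 2: pivot -1 → sign −
step 3: pivot -3 → sign −
step 4: pivot -3/2 → sign −
signature = (2, 3, 0)

Answer: (2, 3, 0)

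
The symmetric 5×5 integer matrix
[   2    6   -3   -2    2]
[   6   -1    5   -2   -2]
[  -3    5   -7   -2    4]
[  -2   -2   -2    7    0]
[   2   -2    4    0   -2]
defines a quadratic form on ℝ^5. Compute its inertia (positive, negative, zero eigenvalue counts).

step 0: pivot 2 → sign +
step 1: pivot -19 → sign −
step 2: pivot -45/38 → sign −
step 3: pivot 47/5 → sign +
step 4: pivot 6/47 → sign +
signature = (3, 2, 0)

Answer: (3, 2, 0)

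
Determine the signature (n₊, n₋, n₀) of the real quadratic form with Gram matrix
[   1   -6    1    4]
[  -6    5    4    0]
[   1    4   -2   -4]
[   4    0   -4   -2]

Answer: (3, 1, 0)

Derivation:
step 0: pivot 1 → sign +
step 1: pivot -31 → sign −
step 2: pivot 7/31 → sign +
step 3: pivot 2/7 → sign +
signature = (3, 1, 0)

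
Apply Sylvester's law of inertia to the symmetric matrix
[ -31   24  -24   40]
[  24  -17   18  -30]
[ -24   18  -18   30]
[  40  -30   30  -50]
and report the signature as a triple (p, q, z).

Answer: (2, 1, 1)

Derivation:
step 0: pivot -31 → sign −
step 1: pivot 49/31 → sign +
step 2: pivot 18/49 → sign +
step 3: row/col 3 already zero → sign 0
signature = (2, 1, 1)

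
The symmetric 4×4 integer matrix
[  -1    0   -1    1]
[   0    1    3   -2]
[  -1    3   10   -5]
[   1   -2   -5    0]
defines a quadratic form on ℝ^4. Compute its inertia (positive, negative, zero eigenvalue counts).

step 0: pivot -1 → sign −
step 1: pivot 1 → sign +
step 2: pivot 2 → sign +
step 3: pivot -3 → sign −
signature = (2, 2, 0)

Answer: (2, 2, 0)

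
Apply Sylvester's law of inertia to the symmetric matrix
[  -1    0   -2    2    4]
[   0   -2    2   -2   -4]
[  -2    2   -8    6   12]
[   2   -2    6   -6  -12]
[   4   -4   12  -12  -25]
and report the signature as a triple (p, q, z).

Answer: (0, 4, 1)

Derivation:
step 0: pivot -1 → sign −
step 1: pivot -2 → sign −
step 2: pivot -2 → sign −
step 3: pivot -1 → sign −
step 4: row/col 4 already zero → sign 0
signature = (0, 4, 1)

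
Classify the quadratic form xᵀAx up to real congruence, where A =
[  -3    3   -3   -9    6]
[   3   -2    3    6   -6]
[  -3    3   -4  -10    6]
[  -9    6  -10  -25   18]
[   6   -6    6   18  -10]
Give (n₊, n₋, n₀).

Answer: (2, 3, 0)

Derivation:
step 0: pivot -3 → sign −
step 1: pivot 1 → sign +
step 2: pivot -1 → sign −
step 3: pivot -6 → sign −
step 4: pivot 2 → sign +
signature = (2, 3, 0)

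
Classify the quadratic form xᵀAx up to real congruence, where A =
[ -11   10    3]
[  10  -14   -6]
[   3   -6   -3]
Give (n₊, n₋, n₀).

Answer: (0, 2, 1)

Derivation:
step 0: pivot -11 → sign −
step 1: pivot -54/11 → sign −
step 2: row/col 2 already zero → sign 0
signature = (0, 2, 1)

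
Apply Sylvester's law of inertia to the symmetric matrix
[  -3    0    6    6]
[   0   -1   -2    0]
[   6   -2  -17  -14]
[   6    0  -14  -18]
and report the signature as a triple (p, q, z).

Answer: (0, 4, 0)

Derivation:
step 0: pivot -3 → sign −
step 1: pivot -1 → sign −
step 2: pivot -1 → sign −
step 3: pivot -2 → sign −
signature = (0, 4, 0)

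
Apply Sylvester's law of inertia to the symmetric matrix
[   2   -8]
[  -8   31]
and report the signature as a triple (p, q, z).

step 0: pivot 2 → sign +
step 1: pivot -1 → sign −
signature = (1, 1, 0)

Answer: (1, 1, 0)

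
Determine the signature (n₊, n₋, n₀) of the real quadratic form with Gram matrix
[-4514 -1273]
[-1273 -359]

step 0: pivot -4514 → sign −
step 1: pivot 3/4514 → sign +
signature = (1, 1, 0)

Answer: (1, 1, 0)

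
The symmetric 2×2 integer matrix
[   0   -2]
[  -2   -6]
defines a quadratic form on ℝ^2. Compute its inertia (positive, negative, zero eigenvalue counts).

step 0: pivot -6 → sign −
step 1: pivot 2/3 → sign +
signature = (1, 1, 0)

Answer: (1, 1, 0)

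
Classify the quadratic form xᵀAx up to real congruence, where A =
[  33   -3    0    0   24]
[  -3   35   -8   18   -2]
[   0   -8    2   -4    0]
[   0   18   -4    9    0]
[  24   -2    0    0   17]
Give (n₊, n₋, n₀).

step 0: pivot 33 → sign +
step 1: pivot 382/11 → sign +
step 2: pivot 30/191 → sign +
step 3: pivot -7/15 → sign −
step 4: pivot -3/7 → sign −
signature = (3, 2, 0)

Answer: (3, 2, 0)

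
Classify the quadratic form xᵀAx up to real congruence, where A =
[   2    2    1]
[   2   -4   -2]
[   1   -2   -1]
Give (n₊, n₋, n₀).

step 0: pivot 2 → sign +
step 1: pivot -6 → sign −
step 2: row/col 2 already zero → sign 0
signature = (1, 1, 1)

Answer: (1, 1, 1)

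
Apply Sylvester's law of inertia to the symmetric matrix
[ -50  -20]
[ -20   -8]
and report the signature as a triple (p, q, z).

step 0: pivot -50 → sign −
step 1: row/col 1 already zero → sign 0
signature = (0, 1, 1)

Answer: (0, 1, 1)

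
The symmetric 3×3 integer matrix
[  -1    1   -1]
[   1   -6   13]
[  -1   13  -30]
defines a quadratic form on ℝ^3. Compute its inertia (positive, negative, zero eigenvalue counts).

Answer: (0, 3, 0)

Derivation:
step 0: pivot -1 → sign −
step 1: pivot -5 → sign −
step 2: pivot -1/5 → sign −
signature = (0, 3, 0)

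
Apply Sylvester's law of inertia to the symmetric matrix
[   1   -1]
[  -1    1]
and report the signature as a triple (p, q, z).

Answer: (1, 0, 1)

Derivation:
step 0: pivot 1 → sign +
step 1: row/col 1 already zero → sign 0
signature = (1, 0, 1)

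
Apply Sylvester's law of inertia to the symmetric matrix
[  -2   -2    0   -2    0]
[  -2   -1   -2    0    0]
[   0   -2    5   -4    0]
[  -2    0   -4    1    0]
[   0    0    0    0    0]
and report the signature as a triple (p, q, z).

Answer: (2, 2, 1)

Derivation:
step 0: pivot -2 → sign −
step 1: pivot 1 → sign +
step 2: pivot 1 → sign +
step 3: pivot -1 → sign −
step 4: row/col 4 already zero → sign 0
signature = (2, 2, 1)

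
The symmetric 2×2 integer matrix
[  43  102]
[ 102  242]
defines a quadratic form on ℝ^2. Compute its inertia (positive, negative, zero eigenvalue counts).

step 0: pivot 43 → sign +
step 1: pivot 2/43 → sign +
signature = (2, 0, 0)

Answer: (2, 0, 0)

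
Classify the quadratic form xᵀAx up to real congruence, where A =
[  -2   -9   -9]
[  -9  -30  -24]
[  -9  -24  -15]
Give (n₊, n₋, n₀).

Answer: (1, 2, 0)

Derivation:
step 0: pivot -2 → sign −
step 1: pivot 21/2 → sign +
step 2: pivot -3/7 → sign −
signature = (1, 2, 0)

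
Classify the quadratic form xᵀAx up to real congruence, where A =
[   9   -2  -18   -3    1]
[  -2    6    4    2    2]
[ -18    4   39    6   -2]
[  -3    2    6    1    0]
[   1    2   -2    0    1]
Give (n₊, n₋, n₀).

Answer: (4, 1, 0)

Derivation:
step 0: pivot 9 → sign +
step 1: pivot 50/9 → sign +
step 2: pivot 3 → sign +
step 3: pivot -8/25 → sign −
step 4: pivot 1/8 → sign +
signature = (4, 1, 0)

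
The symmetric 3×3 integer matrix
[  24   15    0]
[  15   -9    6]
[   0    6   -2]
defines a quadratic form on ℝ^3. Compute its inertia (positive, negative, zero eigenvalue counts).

Answer: (1, 2, 0)

Derivation:
step 0: pivot 24 → sign +
step 1: pivot -147/8 → sign −
step 2: pivot -2/49 → sign −
signature = (1, 2, 0)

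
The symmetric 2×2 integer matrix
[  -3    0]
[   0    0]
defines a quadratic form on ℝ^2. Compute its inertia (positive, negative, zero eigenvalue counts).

Answer: (0, 1, 1)

Derivation:
step 0: pivot -3 → sign −
step 1: row/col 1 already zero → sign 0
signature = (0, 1, 1)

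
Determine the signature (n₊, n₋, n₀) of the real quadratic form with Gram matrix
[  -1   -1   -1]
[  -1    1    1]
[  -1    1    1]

step 0: pivot -1 → sign −
step 1: pivot 2 → sign +
step 2: row/col 2 already zero → sign 0
signature = (1, 1, 1)

Answer: (1, 1, 1)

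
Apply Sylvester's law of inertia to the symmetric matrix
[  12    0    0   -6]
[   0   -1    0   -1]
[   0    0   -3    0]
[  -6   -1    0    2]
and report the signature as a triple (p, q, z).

step 0: pivot 12 → sign +
step 1: pivot -1 → sign −
step 2: pivot -3 → sign −
step 3: row/col 3 already zero → sign 0
signature = (1, 2, 1)

Answer: (1, 2, 1)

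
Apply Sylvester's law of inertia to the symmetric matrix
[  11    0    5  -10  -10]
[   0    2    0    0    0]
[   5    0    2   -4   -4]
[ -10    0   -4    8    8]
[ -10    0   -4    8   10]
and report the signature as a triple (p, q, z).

step 0: pivot 11 → sign +
step 1: pivot 2 → sign +
step 2: pivot -3/11 → sign −
step 3: pivot 2 → sign +
step 4: row/col 4 already zero → sign 0
signature = (3, 1, 1)

Answer: (3, 1, 1)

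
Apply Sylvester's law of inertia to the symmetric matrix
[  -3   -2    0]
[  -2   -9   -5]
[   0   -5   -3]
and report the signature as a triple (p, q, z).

step 0: pivot -3 → sign −
step 1: pivot -23/3 → sign −
step 2: pivot 6/23 → sign +
signature = (1, 2, 0)

Answer: (1, 2, 0)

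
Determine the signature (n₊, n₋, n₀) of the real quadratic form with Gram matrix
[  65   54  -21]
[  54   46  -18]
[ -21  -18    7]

Answer: (2, 1, 0)

Derivation:
step 0: pivot 65 → sign +
step 1: pivot 74/65 → sign +
step 2: pivot -2/37 → sign −
signature = (2, 1, 0)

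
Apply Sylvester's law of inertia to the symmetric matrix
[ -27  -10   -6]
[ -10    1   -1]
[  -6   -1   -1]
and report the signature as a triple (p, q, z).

step 0: pivot -27 → sign −
step 1: pivot 127/27 → sign +
step 2: pivot 2/127 → sign +
signature = (2, 1, 0)

Answer: (2, 1, 0)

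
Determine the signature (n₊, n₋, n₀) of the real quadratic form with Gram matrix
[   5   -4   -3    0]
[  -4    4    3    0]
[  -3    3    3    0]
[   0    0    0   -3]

step 0: pivot 5 → sign +
step 1: pivot 4/5 → sign +
step 2: pivot 3/4 → sign +
step 3: pivot -3 → sign −
signature = (3, 1, 0)

Answer: (3, 1, 0)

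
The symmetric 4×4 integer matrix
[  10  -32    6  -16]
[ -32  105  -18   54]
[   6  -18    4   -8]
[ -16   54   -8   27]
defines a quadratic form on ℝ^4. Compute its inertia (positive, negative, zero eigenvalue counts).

step 0: pivot 10 → sign +
step 1: pivot 13/5 → sign +
step 2: pivot -2/13 → sign −
step 3: pivot -1 → sign −
signature = (2, 2, 0)

Answer: (2, 2, 0)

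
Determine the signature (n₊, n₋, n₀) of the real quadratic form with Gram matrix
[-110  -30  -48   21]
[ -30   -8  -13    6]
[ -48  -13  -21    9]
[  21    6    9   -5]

Answer: (1, 3, 0)

Derivation:
step 0: pivot -110 → sign −
step 1: pivot 2/11 → sign +
step 2: pivot -1/10 → sign −
step 3: pivot -1/2 → sign −
signature = (1, 3, 0)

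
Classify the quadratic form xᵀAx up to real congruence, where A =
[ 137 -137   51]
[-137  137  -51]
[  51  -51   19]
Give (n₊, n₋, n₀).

Answer: (2, 0, 1)

Derivation:
step 0: pivot 137 → sign +
step 1: pivot 2/137 → sign +
step 2: row/col 2 already zero → sign 0
signature = (2, 0, 1)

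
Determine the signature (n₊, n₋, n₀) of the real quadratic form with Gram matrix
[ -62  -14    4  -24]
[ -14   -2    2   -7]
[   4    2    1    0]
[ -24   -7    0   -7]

Answer: (3, 1, 0)

Derivation:
step 0: pivot -62 → sign −
step 1: pivot 36/31 → sign +
step 2: pivot 2/9 → sign +
step 3: pivot 1/8 → sign +
signature = (3, 1, 0)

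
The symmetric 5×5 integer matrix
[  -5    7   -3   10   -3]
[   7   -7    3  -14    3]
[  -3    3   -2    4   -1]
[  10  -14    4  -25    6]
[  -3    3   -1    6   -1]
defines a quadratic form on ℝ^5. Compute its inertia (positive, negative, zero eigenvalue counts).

Answer: (2, 3, 0)

Derivation:
step 0: pivot -5 → sign −
step 1: pivot 14/5 → sign +
step 2: pivot -5/7 → sign −
step 3: pivot 3/5 → sign +
step 4: pivot -2/3 → sign −
signature = (2, 3, 0)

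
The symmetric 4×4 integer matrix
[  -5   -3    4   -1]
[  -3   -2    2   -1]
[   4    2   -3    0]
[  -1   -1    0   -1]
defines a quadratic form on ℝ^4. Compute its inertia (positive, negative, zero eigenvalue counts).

Answer: (1, 2, 1)

Derivation:
step 0: pivot -5 → sign −
step 1: pivot -1/5 → sign −
step 2: pivot 1 → sign +
step 3: row/col 3 already zero → sign 0
signature = (1, 2, 1)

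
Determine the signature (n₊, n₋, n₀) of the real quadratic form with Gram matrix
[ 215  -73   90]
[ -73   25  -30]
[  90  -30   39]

Answer: (2, 1, 0)

Derivation:
step 0: pivot 215 → sign +
step 1: pivot 46/215 → sign +
step 2: pivot -3/23 → sign −
signature = (2, 1, 0)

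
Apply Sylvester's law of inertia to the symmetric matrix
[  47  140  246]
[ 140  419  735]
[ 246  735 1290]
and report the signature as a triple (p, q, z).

step 0: pivot 47 → sign +
step 1: pivot 93/47 → sign +
step 2: pivot -3/31 → sign −
signature = (2, 1, 0)

Answer: (2, 1, 0)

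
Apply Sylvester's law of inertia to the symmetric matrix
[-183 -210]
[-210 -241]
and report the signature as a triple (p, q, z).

step 0: pivot -183 → sign −
step 1: pivot -1/61 → sign −
signature = (0, 2, 0)

Answer: (0, 2, 0)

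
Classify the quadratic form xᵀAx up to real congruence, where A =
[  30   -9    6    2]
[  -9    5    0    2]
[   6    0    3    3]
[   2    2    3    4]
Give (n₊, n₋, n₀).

Answer: (4, 0, 0)

Derivation:
step 0: pivot 30 → sign +
step 1: pivot 23/10 → sign +
step 2: pivot 9/23 → sign +
step 3: pivot 1/9 → sign +
signature = (4, 0, 0)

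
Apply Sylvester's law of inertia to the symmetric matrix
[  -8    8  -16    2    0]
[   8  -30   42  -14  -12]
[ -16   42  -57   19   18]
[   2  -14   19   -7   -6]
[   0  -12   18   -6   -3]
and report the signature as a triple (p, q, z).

Answer: (2, 3, 0)

Derivation:
step 0: pivot -8 → sign −
step 1: pivot -22 → sign −
step 2: pivot 63/11 → sign +
step 3: pivot -1/14 → sign −
step 4: pivot 1 → sign +
signature = (2, 3, 0)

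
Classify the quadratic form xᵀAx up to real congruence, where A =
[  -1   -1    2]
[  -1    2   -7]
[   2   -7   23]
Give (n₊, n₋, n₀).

Answer: (1, 1, 1)

Derivation:
step 0: pivot -1 → sign −
step 1: pivot 3 → sign +
step 2: row/col 2 already zero → sign 0
signature = (1, 1, 1)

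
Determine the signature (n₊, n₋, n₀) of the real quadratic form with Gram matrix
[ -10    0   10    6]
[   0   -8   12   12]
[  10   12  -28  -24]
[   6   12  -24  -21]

Answer: (1, 2, 1)

Derivation:
step 0: pivot -10 → sign −
step 1: pivot -8 → sign −
step 2: pivot 3/5 → sign +
step 3: row/col 3 already zero → sign 0
signature = (1, 2, 1)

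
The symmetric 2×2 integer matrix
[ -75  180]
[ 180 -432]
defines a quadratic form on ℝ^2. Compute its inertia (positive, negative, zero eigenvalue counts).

Answer: (0, 1, 1)

Derivation:
step 0: pivot -75 → sign −
step 1: row/col 1 already zero → sign 0
signature = (0, 1, 1)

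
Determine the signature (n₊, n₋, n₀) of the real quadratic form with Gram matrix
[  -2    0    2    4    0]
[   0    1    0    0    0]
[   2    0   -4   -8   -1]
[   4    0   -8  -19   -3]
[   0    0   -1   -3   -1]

step 0: pivot -2 → sign −
step 1: pivot 1 → sign +
step 2: pivot -2 → sign −
step 3: pivot -3 → sign −
step 4: pivot -1/6 → sign −
signature = (1, 4, 0)

Answer: (1, 4, 0)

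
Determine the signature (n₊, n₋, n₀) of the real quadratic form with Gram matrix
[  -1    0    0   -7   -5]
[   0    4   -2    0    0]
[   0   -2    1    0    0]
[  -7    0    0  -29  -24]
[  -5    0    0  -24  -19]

step 0: pivot -1 → sign −
step 1: pivot 4 → sign +
step 2: pivot 20 → sign +
step 3: pivot -1/20 → sign −
step 4: row/col 4 already zero → sign 0
signature = (2, 2, 1)

Answer: (2, 2, 1)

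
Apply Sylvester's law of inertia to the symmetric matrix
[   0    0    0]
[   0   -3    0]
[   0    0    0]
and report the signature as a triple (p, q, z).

Answer: (0, 1, 2)

Derivation:
step 0: pivot -3 → sign −
step 1: row/col 1 already zero → sign 0
step 2: row/col 2 already zero → sign 0
signature = (0, 1, 2)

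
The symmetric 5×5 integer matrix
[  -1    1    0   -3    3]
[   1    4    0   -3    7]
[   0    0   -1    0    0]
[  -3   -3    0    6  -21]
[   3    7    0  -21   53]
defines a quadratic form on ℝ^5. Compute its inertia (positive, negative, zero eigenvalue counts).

Answer: (3, 2, 0)

Derivation:
step 0: pivot -1 → sign −
step 1: pivot 5 → sign +
step 2: pivot -1 → sign −
step 3: pivot 39/5 → sign +
step 4: pivot 6/13 → sign +
signature = (3, 2, 0)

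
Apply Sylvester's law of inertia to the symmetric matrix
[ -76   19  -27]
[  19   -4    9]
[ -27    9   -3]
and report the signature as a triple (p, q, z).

Answer: (1, 2, 0)

Derivation:
step 0: pivot -76 → sign −
step 1: pivot 3/4 → sign +
step 2: pivot -3/19 → sign −
signature = (1, 2, 0)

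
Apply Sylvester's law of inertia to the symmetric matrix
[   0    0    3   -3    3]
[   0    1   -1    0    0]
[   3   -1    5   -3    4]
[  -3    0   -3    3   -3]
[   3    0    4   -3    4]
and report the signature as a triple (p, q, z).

step 0: pivot 1 → sign +
step 1: pivot 4 → sign +
step 2: pivot -9/4 → sign −
step 3: pivot 1 → sign +
step 4: row/col 4 already zero → sign 0
signature = (3, 1, 1)

Answer: (3, 1, 1)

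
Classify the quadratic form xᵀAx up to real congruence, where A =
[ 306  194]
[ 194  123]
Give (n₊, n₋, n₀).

step 0: pivot 306 → sign +
step 1: pivot 1/153 → sign +
signature = (2, 0, 0)

Answer: (2, 0, 0)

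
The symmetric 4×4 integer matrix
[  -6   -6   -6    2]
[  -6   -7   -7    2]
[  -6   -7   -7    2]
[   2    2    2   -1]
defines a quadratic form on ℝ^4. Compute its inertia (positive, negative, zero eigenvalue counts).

step 0: pivot -6 → sign −
step 1: pivot -1 → sign −
step 2: pivot -1/3 → sign −
step 3: row/col 3 already zero → sign 0
signature = (0, 3, 1)

Answer: (0, 3, 1)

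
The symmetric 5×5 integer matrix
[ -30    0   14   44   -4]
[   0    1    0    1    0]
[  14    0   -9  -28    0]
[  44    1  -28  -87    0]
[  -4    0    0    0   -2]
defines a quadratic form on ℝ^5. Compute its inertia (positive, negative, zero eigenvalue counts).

step 0: pivot -30 → sign −
step 1: pivot 1 → sign +
step 2: pivot -37/15 → sign −
step 3: pivot -32/37 → sign −
step 4: row/col 4 already zero → sign 0
signature = (1, 3, 1)

Answer: (1, 3, 1)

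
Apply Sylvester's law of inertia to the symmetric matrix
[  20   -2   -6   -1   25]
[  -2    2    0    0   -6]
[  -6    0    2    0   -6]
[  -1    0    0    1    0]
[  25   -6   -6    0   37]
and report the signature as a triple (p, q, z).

Answer: (4, 1, 0)

Derivation:
step 0: pivot 20 → sign +
step 1: pivot 9/5 → sign +
step 2: pivot 17/18 → sign +
step 3: pivot -2/17 → sign −
step 4: pivot 2 → sign +
signature = (4, 1, 0)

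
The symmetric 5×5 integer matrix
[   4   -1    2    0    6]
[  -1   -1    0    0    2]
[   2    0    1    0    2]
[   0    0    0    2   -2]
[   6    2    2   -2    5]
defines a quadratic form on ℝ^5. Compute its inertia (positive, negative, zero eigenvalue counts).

step 0: pivot 4 → sign +
step 1: pivot -5/4 → sign −
step 2: pivot 1/5 → sign +
step 3: pivot 2 → sign +
step 4: pivot 3 → sign +
signature = (4, 1, 0)

Answer: (4, 1, 0)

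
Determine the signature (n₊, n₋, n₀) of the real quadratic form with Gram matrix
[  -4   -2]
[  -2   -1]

step 0: pivot -4 → sign −
step 1: row/col 1 already zero → sign 0
signature = (0, 1, 1)

Answer: (0, 1, 1)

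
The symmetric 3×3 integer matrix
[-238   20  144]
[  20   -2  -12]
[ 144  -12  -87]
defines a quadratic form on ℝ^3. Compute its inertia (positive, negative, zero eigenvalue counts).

step 0: pivot -238 → sign −
step 1: pivot -38/119 → sign −
step 2: pivot 3/19 → sign +
signature = (1, 2, 0)

Answer: (1, 2, 0)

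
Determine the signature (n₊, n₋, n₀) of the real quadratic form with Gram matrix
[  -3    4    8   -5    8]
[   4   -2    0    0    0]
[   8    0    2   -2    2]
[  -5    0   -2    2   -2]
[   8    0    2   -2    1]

step 0: pivot -3 → sign −
step 1: pivot 10/3 → sign +
step 2: pivot -54/5 → sign −
step 3: pivot 1/3 → sign +
step 4: pivot -1 → sign −
signature = (2, 3, 0)

Answer: (2, 3, 0)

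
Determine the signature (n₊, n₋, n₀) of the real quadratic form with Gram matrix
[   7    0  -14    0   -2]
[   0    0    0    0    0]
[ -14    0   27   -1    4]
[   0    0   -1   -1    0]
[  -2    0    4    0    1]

step 0: pivot 7 → sign +
step 1: pivot -1 → sign −
step 2: pivot 3/7 → sign +
step 3: row/col 3 already zero → sign 0
step 4: row/col 4 already zero → sign 0
signature = (2, 1, 2)

Answer: (2, 1, 2)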